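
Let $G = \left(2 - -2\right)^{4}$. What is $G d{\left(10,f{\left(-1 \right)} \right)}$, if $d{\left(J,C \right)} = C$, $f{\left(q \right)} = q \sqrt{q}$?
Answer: $- 256 i \approx - 256.0 i$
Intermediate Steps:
$f{\left(q \right)} = q^{\frac{3}{2}}$
$G = 256$ ($G = \left(2 + 2\right)^{4} = 4^{4} = 256$)
$G d{\left(10,f{\left(-1 \right)} \right)} = 256 \left(-1\right)^{\frac{3}{2}} = 256 \left(- i\right) = - 256 i$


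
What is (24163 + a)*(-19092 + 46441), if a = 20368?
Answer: 1217878319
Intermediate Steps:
(24163 + a)*(-19092 + 46441) = (24163 + 20368)*(-19092 + 46441) = 44531*27349 = 1217878319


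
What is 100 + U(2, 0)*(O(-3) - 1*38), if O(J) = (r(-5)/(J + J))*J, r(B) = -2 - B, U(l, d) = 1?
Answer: 127/2 ≈ 63.500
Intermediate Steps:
O(J) = 3/2 (O(J) = ((-2 - 1*(-5))/(J + J))*J = ((-2 + 5)/((2*J)))*J = (3*(1/(2*J)))*J = (3/(2*J))*J = 3/2)
100 + U(2, 0)*(O(-3) - 1*38) = 100 + 1*(3/2 - 1*38) = 100 + 1*(3/2 - 38) = 100 + 1*(-73/2) = 100 - 73/2 = 127/2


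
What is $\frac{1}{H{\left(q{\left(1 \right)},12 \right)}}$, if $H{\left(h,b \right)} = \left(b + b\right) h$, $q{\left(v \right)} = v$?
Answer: $\frac{1}{24} \approx 0.041667$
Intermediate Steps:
$H{\left(h,b \right)} = 2 b h$
$\frac{1}{H{\left(q{\left(1 \right)},12 \right)}} = \frac{1}{2 \cdot 12 \cdot 1} = \frac{1}{24}$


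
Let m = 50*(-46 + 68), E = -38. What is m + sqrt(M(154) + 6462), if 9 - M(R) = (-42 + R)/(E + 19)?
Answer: 1100 + sqrt(2338159)/19 ≈ 1180.5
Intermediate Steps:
M(R) = 129/19 + R/19 (M(R) = 9 - (-42 + R)/(-38 + 19) = 9 - (-42 + R)/(-19) = 9 - (-42 + R)*(-1)/19 = 9 - (42/19 - R/19) = 9 + (-42/19 + R/19) = 129/19 + R/19)
m = 1100 (m = 50*22 = 1100)
m + sqrt(M(154) + 6462) = 1100 + sqrt((129/19 + (1/19)*154) + 6462) = 1100 + sqrt((129/19 + 154/19) + 6462) = 1100 + sqrt(283/19 + 6462) = 1100 + sqrt(123061/19) = 1100 + sqrt(2338159)/19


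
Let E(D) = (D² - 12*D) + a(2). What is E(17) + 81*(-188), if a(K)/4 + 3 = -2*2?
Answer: -15171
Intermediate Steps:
a(K) = -28 (a(K) = -12 + 4*(-2*2) = -12 + 4*(-4) = -12 - 16 = -28)
E(D) = -28 + D² - 12*D (E(D) = (D² - 12*D) - 28 = -28 + D² - 12*D)
E(17) + 81*(-188) = (-28 + 17² - 12*17) + 81*(-188) = (-28 + 289 - 204) - 15228 = 57 - 15228 = -15171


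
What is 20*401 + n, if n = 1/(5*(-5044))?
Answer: 202264399/25220 ≈ 8020.0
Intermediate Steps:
n = -1/25220 (n = 1/(-25220) = -1/25220 ≈ -3.9651e-5)
20*401 + n = 20*401 - 1/25220 = 8020 - 1/25220 = 202264399/25220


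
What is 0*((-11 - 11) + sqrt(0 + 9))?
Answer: 0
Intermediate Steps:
0*((-11 - 11) + sqrt(0 + 9)) = 0*(-22 + sqrt(9)) = 0*(-22 + 3) = 0*(-19) = 0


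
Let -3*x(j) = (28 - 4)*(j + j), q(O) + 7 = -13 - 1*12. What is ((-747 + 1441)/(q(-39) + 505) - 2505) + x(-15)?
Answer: -1070651/473 ≈ -2263.5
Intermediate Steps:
q(O) = -32 (q(O) = -7 + (-13 - 1*12) = -7 + (-13 - 12) = -7 - 25 = -32)
x(j) = -16*j (x(j) = -(28 - 4)*(j + j)/3 = -8*2*j = -16*j)
((-747 + 1441)/(q(-39) + 505) - 2505) + x(-15) = ((-747 + 1441)/(-32 + 505) - 2505) - 16*(-15) = (694/473 - 2505) + 240 = -1184171/473 + 240 = -1070651/473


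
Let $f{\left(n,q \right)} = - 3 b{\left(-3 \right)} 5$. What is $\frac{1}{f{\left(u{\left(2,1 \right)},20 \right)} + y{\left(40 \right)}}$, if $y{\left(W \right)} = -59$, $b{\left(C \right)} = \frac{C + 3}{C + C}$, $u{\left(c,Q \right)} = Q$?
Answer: $- \frac{1}{59} \approx -0.016949$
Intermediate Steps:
$b{\left(C \right)} = \frac{3 + C}{2 C}$
$f{\left(n,q \right)} = 0$ ($f{\left(n,q \right)} = - 3 \frac{3 - 3}{2 \left(-3\right)} 5 = - 3 \cdot \frac{1}{2} \left(- \frac{1}{3}\right) 0 \cdot 5 = \left(-3\right) 0 \cdot 5 = 0 \cdot 5 = 0$)
$\frac{1}{f{\left(u{\left(2,1 \right)},20 \right)} + y{\left(40 \right)}} = \frac{1}{0 - 59} = \frac{1}{-59} = - \frac{1}{59}$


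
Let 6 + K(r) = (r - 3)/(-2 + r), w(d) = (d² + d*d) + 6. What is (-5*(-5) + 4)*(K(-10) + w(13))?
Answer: 118001/12 ≈ 9833.4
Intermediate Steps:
w(d) = 6 + 2*d² (w(d) = (d² + d²) + 6 = 2*d² + 6 = 6 + 2*d²)
K(r) = -6 + (-3 + r)/(-2 + r) (K(r) = -6 + (r - 3)/(-2 + r) = -6 + (-3 + r)/(-2 + r))
(-5*(-5) + 4)*(K(-10) + w(13)) = (-5*(-5) + 4)*((9 - 5*(-10))/(-2 - 10) + (6 + 2*13²)) = (25 + 4)*((9 + 50)/(-12) + (6 + 2*169)) = 29*(-1/12*59 + (6 + 338)) = 29*(-59/12 + 344) = 29*(4069/12) = 118001/12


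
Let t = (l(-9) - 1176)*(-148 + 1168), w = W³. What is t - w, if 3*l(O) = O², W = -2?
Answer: -1171972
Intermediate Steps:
l(O) = O²/3
w = -8 (w = (-2)³ = -8)
t = -1171980 (t = ((⅓)*(-9)² - 1176)*(-148 + 1168) = ((⅓)*81 - 1176)*1020 = (27 - 1176)*1020 = -1149*1020 = -1171980)
t - w = -1171980 - 1*(-8) = -1171980 + 8 = -1171972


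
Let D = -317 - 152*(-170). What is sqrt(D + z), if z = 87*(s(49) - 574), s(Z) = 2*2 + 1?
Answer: 2*I*sqrt(5995) ≈ 154.85*I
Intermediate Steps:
s(Z) = 5 (s(Z) = 4 + 1 = 5)
D = 25523 (D = -317 + 25840 = 25523)
z = -49503 (z = 87*(5 - 574) = 87*(-569) = -49503)
sqrt(D + z) = sqrt(25523 - 49503) = sqrt(-23980) = 2*I*sqrt(5995)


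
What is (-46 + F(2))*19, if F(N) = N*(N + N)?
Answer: -722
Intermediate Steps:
F(N) = 2*N² (F(N) = N*(2*N) = 2*N²)
(-46 + F(2))*19 = (-46 + 2*2²)*19 = (-46 + 2*4)*19 = (-46 + 8)*19 = -38*19 = -722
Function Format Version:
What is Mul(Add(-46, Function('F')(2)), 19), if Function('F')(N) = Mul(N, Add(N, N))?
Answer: -722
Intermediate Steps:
Function('F')(N) = Mul(2, Pow(N, 2)) (Function('F')(N) = Mul(N, Mul(2, N)) = Mul(2, Pow(N, 2)))
Mul(Add(-46, Function('F')(2)), 19) = Mul(Add(-46, Mul(2, Pow(2, 2))), 19) = Mul(Add(-46, Mul(2, 4)), 19) = Mul(Add(-46, 8), 19) = Mul(-38, 19) = -722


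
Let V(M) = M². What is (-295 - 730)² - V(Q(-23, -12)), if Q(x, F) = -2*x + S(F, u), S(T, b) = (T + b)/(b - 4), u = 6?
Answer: 1048776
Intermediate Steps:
S(T, b) = (T + b)/(-4 + b)
Q(x, F) = 3 + F/2 - 2*x (Q(x, F) = -2*x + (F + 6)/(-4 + 6) = -2*x + (6 + F)/2 = -2*x + (3 + F/2) = 3 + F/2 - 2*x)
(-295 - 730)² - V(Q(-23, -12)) = (-295 - 730)² - (3 + (½)*(-12) - 2*(-23))² = (-1025)² - (3 - 6 + 46)² = 1050625 - 1*43² = 1050625 - 1*1849 = 1050625 - 1849 = 1048776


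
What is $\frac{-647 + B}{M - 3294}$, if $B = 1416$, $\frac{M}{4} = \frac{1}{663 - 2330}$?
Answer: $- \frac{1281923}{5491102} \approx -0.23345$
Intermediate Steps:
$M = - \frac{4}{1667}$ ($M = \frac{4}{663 - 2330} = \frac{4}{-1667} = 4 \left(- \frac{1}{1667}\right) = - \frac{4}{1667} \approx -0.0023995$)
$\frac{-647 + B}{M - 3294} = \frac{-647 + 1416}{- \frac{4}{1667} - 3294} = \frac{769}{- \frac{5491102}{1667}} = 769 \left(- \frac{1667}{5491102}\right) = - \frac{1281923}{5491102}$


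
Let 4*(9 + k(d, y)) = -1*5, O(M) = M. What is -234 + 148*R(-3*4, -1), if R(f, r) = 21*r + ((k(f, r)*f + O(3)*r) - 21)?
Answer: 11310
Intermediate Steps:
k(d, y) = -41/4 (k(d, y) = -9 + (-1*5)/4 = -9 + (¼)*(-5) = -9 - 5/4 = -41/4)
R(f, r) = -21 + 24*r - 41*f/4 (R(f, r) = 21*r + ((-41*f/4 + 3*r) - 21) = 21*r + ((3*r - 41*f/4) - 21) = 21*r + (-21 + 3*r - 41*f/4) = -21 + 24*r - 41*f/4)
-234 + 148*R(-3*4, -1) = -234 + 148*(-21 + 24*(-1) - (-123)*4/4) = -234 + 148*(-21 - 24 - 41/4*(-12)) = -234 + 148*(-21 - 24 + 123) = -234 + 148*78 = -234 + 11544 = 11310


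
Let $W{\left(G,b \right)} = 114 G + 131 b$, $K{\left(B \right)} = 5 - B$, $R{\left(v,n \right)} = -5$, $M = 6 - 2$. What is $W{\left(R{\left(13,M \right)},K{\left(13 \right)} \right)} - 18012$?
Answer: $-19630$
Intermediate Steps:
$M = 4$ ($M = 6 - 2 = 4$)
$W{\left(R{\left(13,M \right)},K{\left(13 \right)} \right)} - 18012 = \left(114 \left(-5\right) + 131 \left(5 - 13\right)\right) - 18012 = \left(-570 + 131 \left(5 - 13\right)\right) - 18012 = \left(-570 + 131 \left(-8\right)\right) - 18012 = \left(-570 - 1048\right) - 18012 = -1618 - 18012 = -19630$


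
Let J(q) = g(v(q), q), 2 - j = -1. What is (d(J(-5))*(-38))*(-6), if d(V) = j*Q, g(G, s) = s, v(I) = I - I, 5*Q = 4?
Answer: 2736/5 ≈ 547.20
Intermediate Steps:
Q = ⅘ (Q = (⅕)*4 = ⅘ ≈ 0.80000)
v(I) = 0
j = 3 (j = 2 - 1*(-1) = 2 + 1 = 3)
J(q) = q
d(V) = 12/5 (d(V) = 3*(⅘) = 12/5)
(d(J(-5))*(-38))*(-6) = ((12/5)*(-38))*(-6) = -456/5*(-6) = 2736/5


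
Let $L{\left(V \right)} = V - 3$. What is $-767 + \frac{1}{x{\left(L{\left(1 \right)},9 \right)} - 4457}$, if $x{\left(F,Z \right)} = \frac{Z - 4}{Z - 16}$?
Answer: $- \frac{23933475}{31204} \approx -767.0$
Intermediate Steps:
$L{\left(V \right)} = -3 + V$
$x{\left(F,Z \right)} = \frac{-4 + Z}{-16 + Z}$
$-767 + \frac{1}{x{\left(L{\left(1 \right)},9 \right)} - 4457} = -767 + \frac{1}{\frac{-4 + 9}{-16 + 9} - 4457} = -767 + \frac{1}{\frac{1}{-7} \cdot 5 - 4457} = -767 + \frac{1}{\left(- \frac{1}{7}\right) 5 - 4457} = -767 + \frac{1}{- \frac{5}{7} - 4457} = -767 + \frac{1}{- \frac{31204}{7}} = -767 - \frac{7}{31204} = - \frac{23933475}{31204}$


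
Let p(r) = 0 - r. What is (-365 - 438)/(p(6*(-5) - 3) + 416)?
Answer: -803/449 ≈ -1.7884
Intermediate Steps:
p(r) = -r
(-365 - 438)/(p(6*(-5) - 3) + 416) = (-365 - 438)/(-(6*(-5) - 3) + 416) = -803/(-(-30 - 3) + 416) = -803/(-1*(-33) + 416) = -803/(33 + 416) = -803/449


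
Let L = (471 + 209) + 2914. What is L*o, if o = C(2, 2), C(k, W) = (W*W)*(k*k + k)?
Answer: 86256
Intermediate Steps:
C(k, W) = W**2*(k + k**2) (C(k, W) = W**2*(k**2 + k) = W**2*(k + k**2))
L = 3594 (L = 680 + 2914 = 3594)
o = 24 (o = 2*2**2*(1 + 2) = 2*4*3 = 24)
L*o = 3594*24 = 86256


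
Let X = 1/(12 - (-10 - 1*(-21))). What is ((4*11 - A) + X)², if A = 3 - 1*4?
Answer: 2116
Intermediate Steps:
X = 1 (X = 1/(12 - (-10 + 21)) = 1/(12 - 1*11) = 1/(12 - 11) = 1/1 = 1)
A = -1 (A = 3 - 4 = -1)
((4*11 - A) + X)² = ((4*11 - 1*(-1)) + 1)² = ((44 + 1) + 1)² = (45 + 1)² = 46² = 2116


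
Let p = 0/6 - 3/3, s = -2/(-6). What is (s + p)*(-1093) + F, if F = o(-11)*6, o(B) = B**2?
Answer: 4364/3 ≈ 1454.7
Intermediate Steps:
s = 1/3 (s = -2*(-1/6) = 1/3 ≈ 0.33333)
p = -1 (p = 0*(1/6) - 3*1/3 = 0 - 1 = -1)
F = 726 (F = (-11)**2*6 = 121*6 = 726)
(s + p)*(-1093) + F = (1/3 - 1)*(-1093) + 726 = -2/3*(-1093) + 726 = 2186/3 + 726 = 4364/3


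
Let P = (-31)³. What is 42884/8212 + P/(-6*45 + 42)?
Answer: 63605311/468084 ≈ 135.88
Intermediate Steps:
P = -29791
42884/8212 + P/(-6*45 + 42) = 42884/8212 - 29791/(-6*45 + 42) = 42884*(1/8212) - 29791/(-270 + 42) = 10721/2053 - 29791/(-228) = 10721/2053 - 29791*(-1/228) = 10721/2053 + 29791/228 = 63605311/468084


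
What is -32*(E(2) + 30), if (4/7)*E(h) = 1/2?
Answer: -988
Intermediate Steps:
E(h) = 7/8 (E(h) = (7/4)/2 = (7/4)*(1/2) = 7/8)
-32*(E(2) + 30) = -32*(7/8 + 30) = -32*247/8 = -988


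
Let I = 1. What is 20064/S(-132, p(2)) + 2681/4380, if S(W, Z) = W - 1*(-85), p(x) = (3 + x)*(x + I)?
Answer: -87754313/205860 ≈ -426.28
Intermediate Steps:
p(x) = (1 + x)*(3 + x) (p(x) = (3 + x)*(x + 1) = (3 + x)*(1 + x) = (1 + x)*(3 + x))
S(W, Z) = 85 + W (S(W, Z) = W + 85 = 85 + W)
20064/S(-132, p(2)) + 2681/4380 = 20064/(85 - 132) + 2681/4380 = 20064/(-47) + 2681*(1/4380) = 20064*(-1/47) + 2681/4380 = -20064/47 + 2681/4380 = -87754313/205860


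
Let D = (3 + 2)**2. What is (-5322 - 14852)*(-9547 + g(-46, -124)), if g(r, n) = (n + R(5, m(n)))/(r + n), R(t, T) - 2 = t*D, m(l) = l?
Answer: 16371130391/85 ≈ 1.9260e+8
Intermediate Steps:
D = 25 (D = 5**2 = 25)
R(t, T) = 2 + 25*t (R(t, T) = 2 + t*25 = 2 + 25*t)
g(r, n) = (127 + n)/(n + r) (g(r, n) = (n + (2 + 25*5))/(r + n) = (n + (2 + 125))/(n + r) = (n + 127)/(n + r) = (127 + n)/(n + r))
(-5322 - 14852)*(-9547 + g(-46, -124)) = (-5322 - 14852)*(-9547 + (127 - 124)/(-124 - 46)) = -20174*(-9547 + 3/(-170)) = -20174*(-9547 - 1/170*3) = -20174*(-9547 - 3/170) = -20174*(-1622993/170) = 16371130391/85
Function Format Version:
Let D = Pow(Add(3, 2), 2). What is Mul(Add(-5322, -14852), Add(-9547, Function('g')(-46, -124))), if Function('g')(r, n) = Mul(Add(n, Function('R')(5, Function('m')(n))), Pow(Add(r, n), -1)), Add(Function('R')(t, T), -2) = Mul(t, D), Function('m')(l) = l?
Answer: Rational(16371130391, 85) ≈ 1.9260e+8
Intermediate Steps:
D = 25 (D = Pow(5, 2) = 25)
Function('R')(t, T) = Add(2, Mul(25, t)) (Function('R')(t, T) = Add(2, Mul(t, 25)) = Add(2, Mul(25, t)))
Function('g')(r, n) = Mul(Pow(Add(n, r), -1), Add(127, n)) (Function('g')(r, n) = Mul(Add(n, Add(2, Mul(25, 5))), Pow(Add(r, n), -1)) = Mul(Add(n, Add(2, 125)), Pow(Add(n, r), -1)) = Mul(Add(n, 127), Pow(Add(n, r), -1)) = Mul(Add(127, n), Pow(Add(n, r), -1)) = Mul(Pow(Add(n, r), -1), Add(127, n)))
Mul(Add(-5322, -14852), Add(-9547, Function('g')(-46, -124))) = Mul(Add(-5322, -14852), Add(-9547, Mul(Pow(Add(-124, -46), -1), Add(127, -124)))) = Mul(-20174, Add(-9547, Mul(Pow(-170, -1), 3))) = Mul(-20174, Add(-9547, Mul(Rational(-1, 170), 3))) = Mul(-20174, Add(-9547, Rational(-3, 170))) = Mul(-20174, Rational(-1622993, 170)) = Rational(16371130391, 85)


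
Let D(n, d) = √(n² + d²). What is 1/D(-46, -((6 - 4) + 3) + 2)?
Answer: √85/425 ≈ 0.021693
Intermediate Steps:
D(n, d) = √(d² + n²)
1/D(-46, -((6 - 4) + 3) + 2) = 1/(√((-((6 - 4) + 3) + 2)² + (-46)²)) = 1/(√((-(2 + 3) + 2)² + 2116)) = 1/(√((-1*5 + 2)² + 2116)) = 1/(√((-5 + 2)² + 2116)) = 1/(√((-3)² + 2116)) = 1/(√(9 + 2116)) = 1/(√2125) = 1/(5*√85) = √85/425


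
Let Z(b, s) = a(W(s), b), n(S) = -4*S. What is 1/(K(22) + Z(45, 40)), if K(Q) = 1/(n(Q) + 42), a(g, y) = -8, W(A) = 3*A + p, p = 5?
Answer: -46/369 ≈ -0.12466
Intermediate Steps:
W(A) = 5 + 3*A (W(A) = 3*A + 5 = 5 + 3*A)
Z(b, s) = -8
K(Q) = 1/(42 - 4*Q) (K(Q) = 1/(-4*Q + 42) = 1/(42 - 4*Q))
1/(K(22) + Z(45, 40)) = 1/(-1/(-42 + 4*22) - 8) = 1/(-1/(-42 + 88) - 8) = 1/(-1/46 - 8) = 1/(-369/46) = -46/369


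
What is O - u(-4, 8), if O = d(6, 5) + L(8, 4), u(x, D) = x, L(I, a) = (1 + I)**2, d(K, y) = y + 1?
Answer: 91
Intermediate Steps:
d(K, y) = 1 + y
O = 87 (O = (1 + 5) + (1 + 8)**2 = 6 + 9**2 = 6 + 81 = 87)
O - u(-4, 8) = 87 - 1*(-4) = 87 + 4 = 91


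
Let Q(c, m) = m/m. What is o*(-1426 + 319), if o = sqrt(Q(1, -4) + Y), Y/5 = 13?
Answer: -1107*sqrt(66) ≈ -8993.3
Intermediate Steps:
Q(c, m) = 1
Y = 65 (Y = 5*13 = 65)
o = sqrt(66) (o = sqrt(1 + 65) = sqrt(66) ≈ 8.1240)
o*(-1426 + 319) = sqrt(66)*(-1426 + 319) = sqrt(66)*(-1107) = -1107*sqrt(66)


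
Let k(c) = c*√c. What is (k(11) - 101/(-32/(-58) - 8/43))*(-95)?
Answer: 629735/24 - 1045*√11 ≈ 22773.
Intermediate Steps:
k(c) = c^(3/2)
(k(11) - 101/(-32/(-58) - 8/43))*(-95) = (11^(3/2) - 101/(-32/(-58) - 8/43))*(-95) = (11*√11 - 101/(-32*(-1/58) - 8*1/43))*(-95) = (11*√11 - 101/(16/29 - 8/43))*(-95) = (11*√11 - 101/456/1247)*(-95) = (11*√11 - 101*1247/456)*(-95) = (11*√11 - 125947/456)*(-95) = (-125947/456 + 11*√11)*(-95) = 629735/24 - 1045*√11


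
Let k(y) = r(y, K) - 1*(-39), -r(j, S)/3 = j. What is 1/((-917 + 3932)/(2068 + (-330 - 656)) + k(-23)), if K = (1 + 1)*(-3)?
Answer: 1082/119871 ≈ 0.0090264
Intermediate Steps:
K = -6 (K = 2*(-3) = -6)
r(j, S) = -3*j
k(y) = 39 - 3*y (k(y) = -3*y - 1*(-39) = -3*y + 39 = 39 - 3*y)
1/((-917 + 3932)/(2068 + (-330 - 656)) + k(-23)) = 1/((-917 + 3932)/(2068 + (-330 - 656)) + (39 - 3*(-23))) = 1/(3015/(2068 - 986) + (39 + 69)) = 1/(3015/1082 + 108) = 1/(119871/1082) = 1082/119871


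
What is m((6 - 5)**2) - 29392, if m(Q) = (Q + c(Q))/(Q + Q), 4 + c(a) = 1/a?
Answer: -29393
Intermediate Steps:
c(a) = -4 + 1/a
m(Q) = (-4 + Q + 1/Q)/(2*Q) (m(Q) = (Q + (-4 + 1/Q))/(Q + Q) = (-4 + Q + 1/Q)/((2*Q)) = (-4 + Q + 1/Q)*(1/(2*Q)) = (-4 + Q + 1/Q)/(2*Q))
m((6 - 5)**2) - 29392 = (1 + (6 - 5)**2*(-4 + (6 - 5)**2))/(2*((6 - 5)**2)**2) - 29392 = (1 + 1**2*(-4 + 1**2))/(2*(1**2)**2) - 29392 = (1/2)*(1 + 1*(-4 + 1))/1**2 - 29392 = (1/2)*1*(1 + 1*(-3)) - 29392 = (1/2)*1*(1 - 3) - 29392 = (1/2)*1*(-2) - 29392 = -1 - 29392 = -29393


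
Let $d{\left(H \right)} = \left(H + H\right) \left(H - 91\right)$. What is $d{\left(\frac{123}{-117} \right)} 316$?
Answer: $\frac{93024080}{1521} \approx 61160.0$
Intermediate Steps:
$d{\left(H \right)} = 2 H \left(-91 + H\right)$
$d{\left(\frac{123}{-117} \right)} 316 = 2 \frac{123}{-117} \left(-91 + \frac{123}{-117}\right) 316 = 2 \cdot 123 \left(- \frac{1}{117}\right) \left(-91 + 123 \left(- \frac{1}{117}\right)\right) 316 = 2 \left(- \frac{41}{39}\right) \left(-91 - \frac{41}{39}\right) 316 = 2 \left(- \frac{41}{39}\right) \left(- \frac{3590}{39}\right) 316 = \frac{294380}{1521} \cdot 316 = \frac{93024080}{1521}$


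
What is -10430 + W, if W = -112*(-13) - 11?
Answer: -8985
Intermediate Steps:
W = 1445 (W = 1456 - 11 = 1445)
-10430 + W = -10430 + 1445 = -8985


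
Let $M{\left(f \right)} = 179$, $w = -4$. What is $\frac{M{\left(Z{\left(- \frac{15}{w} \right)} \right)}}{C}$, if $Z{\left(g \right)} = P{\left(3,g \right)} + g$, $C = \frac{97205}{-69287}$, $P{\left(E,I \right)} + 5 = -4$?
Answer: $- \frac{12402373}{97205} \approx -127.59$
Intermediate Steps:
$P{\left(E,I \right)} = -9$ ($P{\left(E,I \right)} = -5 - 4 = -9$)
$C = - \frac{97205}{69287}$ ($C = 97205 \left(- \frac{1}{69287}\right) = - \frac{97205}{69287} \approx -1.4029$)
$Z{\left(g \right)} = -9 + g$
$\frac{M{\left(Z{\left(- \frac{15}{w} \right)} \right)}}{C} = \frac{179}{- \frac{97205}{69287}} = 179 \left(- \frac{69287}{97205}\right) = - \frac{12402373}{97205}$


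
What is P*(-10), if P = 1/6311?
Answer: -10/6311 ≈ -0.0015845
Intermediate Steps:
P = 1/6311 ≈ 0.00015845
P*(-10) = (1/6311)*(-10) = -10/6311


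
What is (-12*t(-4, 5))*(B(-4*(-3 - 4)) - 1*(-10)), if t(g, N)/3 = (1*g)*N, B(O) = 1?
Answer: 7920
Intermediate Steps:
t(g, N) = 3*N*g (t(g, N) = 3*((1*g)*N) = 3*(g*N) = 3*(N*g) = 3*N*g)
(-12*t(-4, 5))*(B(-4*(-3 - 4)) - 1*(-10)) = (-36*5*(-4))*(1 - 1*(-10)) = (-12*(-60))*(1 + 10) = 720*11 = 7920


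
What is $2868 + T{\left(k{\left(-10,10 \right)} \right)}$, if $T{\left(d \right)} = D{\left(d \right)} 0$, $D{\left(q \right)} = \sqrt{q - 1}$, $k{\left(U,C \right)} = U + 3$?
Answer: $2868$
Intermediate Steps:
$k{\left(U,C \right)} = 3 + U$
$D{\left(q \right)} = \sqrt{-1 + q}$
$T{\left(d \right)} = 0$ ($T{\left(d \right)} = \sqrt{-1 + d} 0 = 0$)
$2868 + T{\left(k{\left(-10,10 \right)} \right)} = 2868 + 0 = 2868$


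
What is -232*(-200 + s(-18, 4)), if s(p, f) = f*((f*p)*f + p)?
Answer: 330368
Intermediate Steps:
s(p, f) = f*(p + p*f**2) (s(p, f) = f*(p*f**2 + p) = f*(p + p*f**2))
-232*(-200 + s(-18, 4)) = -232*(-200 + 4*(-18)*(1 + 4**2)) = -232*(-200 + 4*(-18)*(1 + 16)) = -232*(-200 + 4*(-18)*17) = -232*(-200 - 1224) = -232*(-1424) = 330368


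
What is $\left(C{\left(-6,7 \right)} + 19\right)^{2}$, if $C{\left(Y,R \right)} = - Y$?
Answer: $625$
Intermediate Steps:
$\left(C{\left(-6,7 \right)} + 19\right)^{2} = \left(\left(-1\right) \left(-6\right) + 19\right)^{2} = \left(6 + 19\right)^{2} = 25^{2} = 625$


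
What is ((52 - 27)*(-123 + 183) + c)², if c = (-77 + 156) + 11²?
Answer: 2890000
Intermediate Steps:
c = 200 (c = 79 + 121 = 200)
((52 - 27)*(-123 + 183) + c)² = ((52 - 27)*(-123 + 183) + 200)² = (25*60 + 200)² = (1500 + 200)² = 1700² = 2890000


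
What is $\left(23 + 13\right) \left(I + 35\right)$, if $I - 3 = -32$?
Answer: $216$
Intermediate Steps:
$I = -29$ ($I = 3 - 32 = -29$)
$\left(23 + 13\right) \left(I + 35\right) = \left(23 + 13\right) \left(-29 + 35\right) = 36 \cdot 6 = 216$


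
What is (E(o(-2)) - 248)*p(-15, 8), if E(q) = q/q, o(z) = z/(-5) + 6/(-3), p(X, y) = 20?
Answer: -4940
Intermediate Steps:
o(z) = -2 - z/5 (o(z) = z*(-⅕) + 6*(-⅓) = -z/5 - 2 = -2 - z/5)
E(q) = 1
(E(o(-2)) - 248)*p(-15, 8) = (1 - 248)*20 = -247*20 = -4940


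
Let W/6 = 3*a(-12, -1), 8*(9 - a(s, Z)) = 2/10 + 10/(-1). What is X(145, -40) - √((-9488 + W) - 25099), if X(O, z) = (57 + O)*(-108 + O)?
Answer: 7474 - 3*I*√382255/10 ≈ 7474.0 - 185.48*I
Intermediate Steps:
X(O, z) = (-108 + O)*(57 + O)
a(s, Z) = 409/40 (a(s, Z) = 9 - (2/10 + 10/(-1))/8 = 9 - (2*(⅒) + 10*(-1))/8 = 9 - (⅕ - 10)/8 = 9 - ⅛*(-49/5) = 9 + 49/40 = 409/40)
W = 3681/20 (W = 6*(3*(409/40)) = 6*(1227/40) = 3681/20 ≈ 184.05)
X(145, -40) - √((-9488 + W) - 25099) = (-6156 + 145² - 51*145) - √((-9488 + 3681/20) - 25099) = (-6156 + 21025 - 7395) - √(-186079/20 - 25099) = 7474 - √(-688059/20) = 7474 - 3*I*√382255/10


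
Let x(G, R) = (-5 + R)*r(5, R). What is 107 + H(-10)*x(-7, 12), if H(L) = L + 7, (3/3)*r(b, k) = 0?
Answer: 107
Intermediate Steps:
r(b, k) = 0
H(L) = 7 + L
x(G, R) = 0 (x(G, R) = (-5 + R)*0 = 0)
107 + H(-10)*x(-7, 12) = 107 + (7 - 10)*0 = 107 - 3*0 = 107 + 0 = 107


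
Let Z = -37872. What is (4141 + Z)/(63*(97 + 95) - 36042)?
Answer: 33731/23946 ≈ 1.4086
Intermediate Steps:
(4141 + Z)/(63*(97 + 95) - 36042) = (4141 - 37872)/(63*(97 + 95) - 36042) = -33731/(63*192 - 36042) = -33731/(12096 - 36042) = -33731/(-23946) = -33731*(-1/23946) = 33731/23946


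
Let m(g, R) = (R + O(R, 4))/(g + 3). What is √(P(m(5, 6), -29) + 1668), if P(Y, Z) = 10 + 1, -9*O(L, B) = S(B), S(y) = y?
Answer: √1679 ≈ 40.976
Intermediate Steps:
O(L, B) = -B/9
m(g, R) = (-4/9 + R)/(3 + g) (m(g, R) = (R - ⅑*4)/(g + 3) = (R - 4/9)/(3 + g) = (-4/9 + R)/(3 + g))
P(Y, Z) = 11
√(P(m(5, 6), -29) + 1668) = √(11 + 1668) = √1679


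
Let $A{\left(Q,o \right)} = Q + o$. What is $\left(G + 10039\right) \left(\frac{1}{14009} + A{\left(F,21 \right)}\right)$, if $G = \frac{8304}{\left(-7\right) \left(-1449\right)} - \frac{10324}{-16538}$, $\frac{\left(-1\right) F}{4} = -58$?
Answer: $\frac{331632862741947010}{130552154467} \approx 2.5402 \cdot 10^{6}$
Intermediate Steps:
$F = 232$ ($F = \left(-4\right) \left(-58\right) = 232$)
$G = \frac{40341314}{27957489}$ ($G = \frac{8304}{10143} - - \frac{5162}{8269} = 8304 \cdot \frac{1}{10143} + \frac{5162}{8269} = \frac{2768}{3381} + \frac{5162}{8269} = \frac{40341314}{27957489} \approx 1.443$)
$\left(G + 10039\right) \left(\frac{1}{14009} + A{\left(F,21 \right)}\right) = \left(\frac{40341314}{27957489} + 10039\right) \left(\frac{1}{14009} + \left(232 + 21\right)\right) = \frac{280705573385 \left(\frac{1}{14009} + 253\right)}{27957489} = \frac{280705573385}{27957489} \cdot \frac{3544278}{14009} = \frac{331632862741947010}{130552154467}$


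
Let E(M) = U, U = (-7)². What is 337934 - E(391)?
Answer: 337885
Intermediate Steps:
U = 49
E(M) = 49
337934 - E(391) = 337934 - 1*49 = 337934 - 49 = 337885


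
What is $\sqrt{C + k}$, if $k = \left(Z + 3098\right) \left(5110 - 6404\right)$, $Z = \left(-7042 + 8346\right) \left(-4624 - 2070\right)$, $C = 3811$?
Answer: $\sqrt{11291289943} \approx 1.0626 \cdot 10^{5}$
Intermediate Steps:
$Z = -8728976$ ($Z = 1304 \left(-6694\right) = -8728976$)
$k = 11291286132$ ($k = \left(-8728976 + 3098\right) \left(5110 - 6404\right) = \left(-8725878\right) \left(-1294\right) = 11291286132$)
$\sqrt{C + k} = \sqrt{3811 + 11291286132} = \sqrt{11291289943}$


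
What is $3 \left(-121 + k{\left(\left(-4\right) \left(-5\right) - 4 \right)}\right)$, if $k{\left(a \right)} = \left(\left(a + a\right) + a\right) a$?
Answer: $1941$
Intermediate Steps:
$k{\left(a \right)} = 3 a^{2}$ ($k{\left(a \right)} = \left(2 a + a\right) a = 3 a a = 3 a^{2}$)
$3 \left(-121 + k{\left(\left(-4\right) \left(-5\right) - 4 \right)}\right) = 3 \left(-121 + 3 \left(\left(-4\right) \left(-5\right) - 4\right)^{2}\right) = 3 \left(-121 + 3 \left(20 - 4\right)^{2}\right) = 3 \left(-121 + 3 \cdot 16^{2}\right) = 3 \left(-121 + 3 \cdot 256\right) = 3 \left(-121 + 768\right) = 3 \cdot 647 = 1941$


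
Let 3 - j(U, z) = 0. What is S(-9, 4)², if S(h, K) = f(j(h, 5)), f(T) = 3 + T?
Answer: 36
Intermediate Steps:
j(U, z) = 3 (j(U, z) = 3 - 1*0 = 3 + 0 = 3)
S(h, K) = 6 (S(h, K) = 3 + 3 = 6)
S(-9, 4)² = 6² = 36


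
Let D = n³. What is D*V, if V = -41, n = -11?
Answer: 54571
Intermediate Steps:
D = -1331 (D = (-11)³ = -1331)
D*V = -1331*(-41) = 54571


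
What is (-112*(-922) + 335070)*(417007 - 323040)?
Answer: 41188930978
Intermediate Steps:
(-112*(-922) + 335070)*(417007 - 323040) = (103264 + 335070)*93967 = 438334*93967 = 41188930978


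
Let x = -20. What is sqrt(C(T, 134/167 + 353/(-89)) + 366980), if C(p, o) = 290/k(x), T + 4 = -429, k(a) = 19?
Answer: sqrt(132485290)/19 ≈ 605.80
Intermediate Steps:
T = -433 (T = -4 - 429 = -433)
C(p, o) = 290/19
sqrt(C(T, 134/167 + 353/(-89)) + 366980) = sqrt(290/19 + 366980) = sqrt(6972910/19) = sqrt(132485290)/19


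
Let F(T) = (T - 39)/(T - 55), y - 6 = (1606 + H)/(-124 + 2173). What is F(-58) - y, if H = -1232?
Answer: -1232731/231537 ≈ -5.3241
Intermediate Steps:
y = 12668/2049 (y = 6 + (1606 - 1232)/(-124 + 2173) = 6 + 374/2049 = 12668/2049 ≈ 6.1825)
F(T) = (-39 + T)/(-55 + T)
F(-58) - y = (-39 - 58)/(-55 - 58) - 1*12668/2049 = -97/(-113) - 12668/2049 = -1/113*(-97) - 12668/2049 = 97/113 - 12668/2049 = -1232731/231537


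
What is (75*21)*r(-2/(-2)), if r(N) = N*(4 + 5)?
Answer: 14175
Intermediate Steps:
r(N) = 9*N (r(N) = N*9 = 9*N)
(75*21)*r(-2/(-2)) = (75*21)*(9*(-2/(-2))) = 1575*(9*(-2*(-½))) = 1575*(9*1) = 1575*9 = 14175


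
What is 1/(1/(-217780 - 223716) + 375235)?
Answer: 441496/165664751559 ≈ 2.6650e-6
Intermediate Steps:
1/(1/(-217780 - 223716) + 375235) = 1/(1/(-441496) + 375235) = 1/(-1/441496 + 375235) = 1/(165664751559/441496) = 441496/165664751559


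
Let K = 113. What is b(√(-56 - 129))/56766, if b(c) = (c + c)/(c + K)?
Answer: √185/(28383*(√185 - 113*I)) ≈ 5.0316e-7 + 4.1802e-6*I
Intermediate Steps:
b(c) = 2*c/(113 + c) (b(c) = (c + c)/(c + 113) = (2*c)/(113 + c) = 2*c/(113 + c))
b(√(-56 - 129))/56766 = (2*√(-56 - 129)/(113 + √(-56 - 129)))/56766 = (2*√(-185)/(113 + √(-185)))*(1/56766) = (2*(I*√185)/(113 + I*√185))*(1/56766) = (2*I*√185/(113 + I*√185))*(1/56766) = I*√185/(28383*(113 + I*√185))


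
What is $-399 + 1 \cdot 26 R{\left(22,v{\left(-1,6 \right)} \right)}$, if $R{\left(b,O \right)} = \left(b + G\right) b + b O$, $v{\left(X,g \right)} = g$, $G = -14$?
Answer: $7609$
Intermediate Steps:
$R{\left(b,O \right)} = O b + b \left(-14 + b\right)$ ($R{\left(b,O \right)} = \left(b - 14\right) b + b O = \left(-14 + b\right) b + O b = b \left(-14 + b\right) + O b = O b + b \left(-14 + b\right)$)
$-399 + 1 \cdot 26 R{\left(22,v{\left(-1,6 \right)} \right)} = -399 + 1 \cdot 26 \cdot 22 \left(-14 + 6 + 22\right) = -399 + 26 \cdot 22 \cdot 14 = -399 + 26 \cdot 308 = -399 + 8008 = 7609$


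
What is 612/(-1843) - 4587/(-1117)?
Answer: 7770237/2058631 ≈ 3.7745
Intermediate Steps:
612/(-1843) - 4587/(-1117) = 612*(-1/1843) - 4587*(-1/1117) = -612/1843 + 4587/1117 = 7770237/2058631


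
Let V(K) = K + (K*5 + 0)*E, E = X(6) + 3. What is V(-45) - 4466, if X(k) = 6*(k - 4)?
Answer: -7886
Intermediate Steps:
X(k) = -24 + 6*k (X(k) = 6*(-4 + k) = -24 + 6*k)
E = 15 (E = (-24 + 6*6) + 3 = (-24 + 36) + 3 = 12 + 3 = 15)
V(K) = 76*K (V(K) = K + (K*5 + 0)*15 = K + (5*K + 0)*15 = K + (5*K)*15 = K + 75*K = 76*K)
V(-45) - 4466 = 76*(-45) - 4466 = -3420 - 4466 = -7886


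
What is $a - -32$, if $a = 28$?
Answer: $60$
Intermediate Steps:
$a - -32 = 28 - -32 = 28 + 32 = 60$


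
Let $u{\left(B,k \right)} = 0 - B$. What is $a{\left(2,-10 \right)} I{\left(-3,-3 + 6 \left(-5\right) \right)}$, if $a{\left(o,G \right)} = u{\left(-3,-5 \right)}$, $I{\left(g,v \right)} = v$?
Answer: $-99$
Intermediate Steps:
$u{\left(B,k \right)} = - B$
$a{\left(o,G \right)} = 3$ ($a{\left(o,G \right)} = \left(-1\right) \left(-3\right) = 3$)
$a{\left(2,-10 \right)} I{\left(-3,-3 + 6 \left(-5\right) \right)} = 3 \left(-3 + 6 \left(-5\right)\right) = 3 \left(-3 - 30\right) = 3 \left(-33\right) = -99$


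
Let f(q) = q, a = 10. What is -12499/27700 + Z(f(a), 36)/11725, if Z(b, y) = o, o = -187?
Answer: -6069227/12991300 ≈ -0.46718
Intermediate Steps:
Z(b, y) = -187
-12499/27700 + Z(f(a), 36)/11725 = -12499/27700 - 187/11725 = -6069227/12991300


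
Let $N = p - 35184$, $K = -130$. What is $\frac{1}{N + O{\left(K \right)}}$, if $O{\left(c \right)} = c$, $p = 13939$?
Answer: $- \frac{1}{21375} \approx -4.6784 \cdot 10^{-5}$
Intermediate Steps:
$N = -21245$ ($N = 13939 - 35184 = -21245$)
$\frac{1}{N + O{\left(K \right)}} = \frac{1}{-21245 - 130} = \frac{1}{-21375} = - \frac{1}{21375}$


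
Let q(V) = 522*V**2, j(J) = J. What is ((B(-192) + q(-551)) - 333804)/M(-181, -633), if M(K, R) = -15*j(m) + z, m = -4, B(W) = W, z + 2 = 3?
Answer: 158145726/61 ≈ 2.5926e+6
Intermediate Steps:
z = 1 (z = -2 + 3 = 1)
M(K, R) = 61 (M(K, R) = -15*(-4) + 1 = 60 + 1 = 61)
((B(-192) + q(-551)) - 333804)/M(-181, -633) = ((-192 + 522*(-551)**2) - 333804)/61 = ((-192 + 522*303601) - 333804)*(1/61) = ((-192 + 158479722) - 333804)*(1/61) = (158479530 - 333804)*(1/61) = 158145726*(1/61) = 158145726/61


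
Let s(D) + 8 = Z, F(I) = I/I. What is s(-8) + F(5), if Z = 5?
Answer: -2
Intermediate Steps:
F(I) = 1
s(D) = -3 (s(D) = -8 + 5 = -3)
s(-8) + F(5) = -3 + 1 = -2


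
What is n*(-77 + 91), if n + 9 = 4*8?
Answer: 322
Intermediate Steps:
n = 23 (n = -9 + 4*8 = -9 + 32 = 23)
n*(-77 + 91) = 23*(-77 + 91) = 23*14 = 322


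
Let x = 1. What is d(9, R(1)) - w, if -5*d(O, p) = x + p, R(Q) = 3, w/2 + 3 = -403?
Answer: 4056/5 ≈ 811.20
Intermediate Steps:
w = -812 (w = -6 + 2*(-403) = -6 - 806 = -812)
d(O, p) = -1/5 - p/5 (d(O, p) = -(1 + p)/5 = -1/5 - p/5)
d(9, R(1)) - w = (-1/5 - 1/5*3) - 1*(-812) = (-1/5 - 3/5) + 812 = -4/5 + 812 = 4056/5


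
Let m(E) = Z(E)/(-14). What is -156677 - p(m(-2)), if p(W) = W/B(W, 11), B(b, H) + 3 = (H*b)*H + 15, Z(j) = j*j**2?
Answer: -22248135/142 ≈ -1.5668e+5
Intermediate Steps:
Z(j) = j**3
m(E) = -E**3/14 (m(E) = E**3/(-14) = E**3*(-1/14) = -E**3/14)
B(b, H) = 12 + b*H**2 (B(b, H) = -3 + ((H*b)*H + 15) = -3 + (b*H**2 + 15) = -3 + (15 + b*H**2) = 12 + b*H**2)
p(W) = W/(12 + 121*W) (p(W) = W/(12 + W*11**2) = W/(12 + W*121) = W/(12 + 121*W))
-156677 - p(m(-2)) = -156677 - (-1/14*(-2)**3)/(12 + 121*(-1/14*(-2)**3)) = -156677 - (-1/14*(-8))/(12 + 121*(-1/14*(-8))) = -156677 - 4/(7*(12 + 121*(4/7))) = -156677 - 4/(7*(12 + 484/7)) = -156677 - 4/(7*568/7) = -156677 - 4*7/(7*568) = -156677 - 1*1/142 = -156677 - 1/142 = -22248135/142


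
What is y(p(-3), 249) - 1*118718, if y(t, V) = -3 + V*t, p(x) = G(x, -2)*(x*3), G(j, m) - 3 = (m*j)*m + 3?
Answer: -105275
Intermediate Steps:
G(j, m) = 6 + j*m² (G(j, m) = 3 + ((m*j)*m + 3) = 3 + ((j*m)*m + 3) = 3 + (j*m² + 3) = 3 + (3 + j*m²) = 6 + j*m²)
p(x) = 3*x*(6 + 4*x) (p(x) = (6 + x*(-2)²)*(x*3) = (6 + x*4)*(3*x) = (6 + 4*x)*(3*x) = 3*x*(6 + 4*x))
y(p(-3), 249) - 1*118718 = (-3 + 249*(6*(-3)*(3 + 2*(-3)))) - 1*118718 = (-3 + 249*(6*(-3)*(3 - 6))) - 118718 = (-3 + 249*(6*(-3)*(-3))) - 118718 = (-3 + 249*54) - 118718 = (-3 + 13446) - 118718 = 13443 - 118718 = -105275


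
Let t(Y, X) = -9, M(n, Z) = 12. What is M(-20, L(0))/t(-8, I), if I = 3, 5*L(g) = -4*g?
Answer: -4/3 ≈ -1.3333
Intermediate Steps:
L(g) = -4*g/5 (L(g) = (-4*g)/5 = -4*g/5)
M(-20, L(0))/t(-8, I) = 12/(-9) = 12*(-1/9) = -4/3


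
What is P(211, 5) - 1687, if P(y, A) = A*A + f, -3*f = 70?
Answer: -5056/3 ≈ -1685.3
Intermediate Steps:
f = -70/3 (f = -⅓*70 = -70/3 ≈ -23.333)
P(y, A) = -70/3 + A² (P(y, A) = A*A - 70/3 = A² - 70/3 = -70/3 + A²)
P(211, 5) - 1687 = (-70/3 + 5²) - 1687 = (-70/3 + 25) - 1687 = 5/3 - 1687 = -5056/3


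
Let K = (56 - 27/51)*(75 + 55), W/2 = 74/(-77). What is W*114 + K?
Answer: 9152606/1309 ≈ 6992.1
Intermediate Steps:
W = -148/77 (W = 2*(74/(-77)) = 2*(74*(-1/77)) = 2*(-74/77) = -148/77 ≈ -1.9221)
K = 122590/17 (K = (56 - 27*1/51)*130 = (56 - 9/17)*130 = (943/17)*130 = 122590/17 ≈ 7211.2)
W*114 + K = -148/77*114 + 122590/17 = -16872/77 + 122590/17 = 9152606/1309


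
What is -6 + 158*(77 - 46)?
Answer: 4892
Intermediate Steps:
-6 + 158*(77 - 46) = -6 + 158*31 = -6 + 4898 = 4892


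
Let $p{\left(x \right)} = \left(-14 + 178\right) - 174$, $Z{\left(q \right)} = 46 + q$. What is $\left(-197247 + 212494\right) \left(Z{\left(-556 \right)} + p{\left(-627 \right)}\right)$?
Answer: $-7928440$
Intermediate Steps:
$p{\left(x \right)} = -10$ ($p{\left(x \right)} = 164 - 174 = -10$)
$\left(-197247 + 212494\right) \left(Z{\left(-556 \right)} + p{\left(-627 \right)}\right) = \left(-197247 + 212494\right) \left(\left(46 - 556\right) - 10\right) = 15247 \left(-510 - 10\right) = 15247 \left(-520\right) = -7928440$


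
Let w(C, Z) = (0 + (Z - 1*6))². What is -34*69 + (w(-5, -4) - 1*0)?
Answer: -2246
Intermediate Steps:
w(C, Z) = (-6 + Z)² (w(C, Z) = (0 + (Z - 6))² = (0 + (-6 + Z))² = (-6 + Z)²)
-34*69 + (w(-5, -4) - 1*0) = -34*69 + ((-6 - 4)² - 1*0) = -2346 + ((-10)² + 0) = -2346 + (100 + 0) = -2346 + 100 = -2246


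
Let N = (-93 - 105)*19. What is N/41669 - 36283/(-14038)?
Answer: 1459065371/584949422 ≈ 2.4943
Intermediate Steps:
N = -3762 (N = -198*19 = -3762)
N/41669 - 36283/(-14038) = -3762/41669 - 36283/(-14038) = -3762*1/41669 - 36283*(-1/14038) = -3762/41669 + 36283/14038 = 1459065371/584949422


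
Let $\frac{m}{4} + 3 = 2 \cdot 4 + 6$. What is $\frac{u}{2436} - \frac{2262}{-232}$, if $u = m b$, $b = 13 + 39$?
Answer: $\frac{26039}{2436} \approx 10.689$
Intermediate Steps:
$m = 44$ ($m = -12 + 4 \left(2 \cdot 4 + 6\right) = -12 + 4 \left(8 + 6\right) = -12 + 4 \cdot 14 = -12 + 56 = 44$)
$b = 52$
$u = 2288$ ($u = 44 \cdot 52 = 2288$)
$\frac{u}{2436} - \frac{2262}{-232} = \frac{2288}{2436} - \frac{2262}{-232} = 2288 \cdot \frac{1}{2436} - - \frac{39}{4} = \frac{572}{609} + \frac{39}{4} = \frac{26039}{2436}$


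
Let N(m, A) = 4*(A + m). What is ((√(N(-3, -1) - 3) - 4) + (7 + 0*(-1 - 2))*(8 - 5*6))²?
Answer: (158 - I*√19)² ≈ 24945.0 - 1377.4*I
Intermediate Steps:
N(m, A) = 4*A + 4*m
((√(N(-3, -1) - 3) - 4) + (7 + 0*(-1 - 2))*(8 - 5*6))² = ((√((4*(-1) + 4*(-3)) - 3) - 4) + (7 + 0*(-1 - 2))*(8 - 5*6))² = ((√((-4 - 12) - 3) - 4) + (7 + 0*(-3))*(8 - 30))² = ((√(-16 - 3) - 4) + (7 + 0)*(-22))² = ((√(-19) - 4) + 7*(-22))² = ((I*√19 - 4) - 154)² = ((-4 + I*√19) - 154)² = (-158 + I*√19)²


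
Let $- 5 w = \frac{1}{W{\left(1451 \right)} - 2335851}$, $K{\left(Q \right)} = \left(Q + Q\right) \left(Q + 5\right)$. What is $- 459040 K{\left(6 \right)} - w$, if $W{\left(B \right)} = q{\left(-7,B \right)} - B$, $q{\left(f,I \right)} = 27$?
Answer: $- \frac{708115792560001}{11686375} \approx -6.0593 \cdot 10^{7}$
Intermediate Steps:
$K{\left(Q \right)} = 2 Q \left(5 + Q\right)$
$W{\left(B \right)} = 27 - B$
$w = \frac{1}{11686375}$ ($w = - \frac{1}{5 \left(\left(27 - 1451\right) - 2335851\right)} = - \frac{1}{5 \left(-1424 - 2335851\right)} = - \frac{1}{5 \left(-2337275\right)} = \left(- \frac{1}{5}\right) \left(- \frac{1}{2337275}\right) = \frac{1}{11686375} \approx 8.557 \cdot 10^{-8}$)
$- 459040 K{\left(6 \right)} - w = - 459040 \cdot 2 \cdot 6 \left(5 + 6\right) - \frac{1}{11686375} = - 459040 \cdot 2 \cdot 6 \cdot 11 - \frac{1}{11686375} = \left(-459040\right) 132 - \frac{1}{11686375} = -60593280 - \frac{1}{11686375} = - \frac{708115792560001}{11686375}$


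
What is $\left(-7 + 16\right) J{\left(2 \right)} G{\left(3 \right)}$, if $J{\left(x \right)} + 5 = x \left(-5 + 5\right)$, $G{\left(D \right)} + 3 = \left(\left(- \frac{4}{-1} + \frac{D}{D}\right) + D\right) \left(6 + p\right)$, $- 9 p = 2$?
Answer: $-1945$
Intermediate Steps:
$p = - \frac{2}{9}$ ($p = \left(- \frac{1}{9}\right) 2 = - \frac{2}{9} \approx -0.22222$)
$G{\left(D \right)} = \frac{233}{9} + \frac{52 D}{9}$ ($G{\left(D \right)} = -3 + \left(\left(- \frac{4}{-1} + \frac{D}{D}\right) + D\right) \left(6 - \frac{2}{9}\right) = -3 + \left(\left(\left(-4\right) \left(-1\right) + 1\right) + D\right) \frac{52}{9} = -3 + \left(\left(4 + 1\right) + D\right) \frac{52}{9} = -3 + \left(5 + D\right) \frac{52}{9} = -3 + \left(\frac{260}{9} + \frac{52 D}{9}\right) = \frac{233}{9} + \frac{52 D}{9}$)
$J{\left(x \right)} = -5$ ($J{\left(x \right)} = -5 + x \left(-5 + 5\right) = -5 + x 0 = -5 + 0 = -5$)
$\left(-7 + 16\right) J{\left(2 \right)} G{\left(3 \right)} = \left(-7 + 16\right) \left(-5\right) \left(\frac{233}{9} + \frac{52}{9} \cdot 3\right) = 9 \left(-5\right) \left(\frac{233}{9} + \frac{52}{3}\right) = \left(-45\right) \frac{389}{9} = -1945$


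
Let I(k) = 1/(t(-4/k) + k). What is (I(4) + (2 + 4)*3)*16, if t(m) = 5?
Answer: 2608/9 ≈ 289.78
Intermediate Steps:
I(k) = 1/(5 + k)
(I(4) + (2 + 4)*3)*16 = (1/(5 + 4) + (2 + 4)*3)*16 = (1/9 + 6*3)*16 = (1/9 + 18)*16 = (163/9)*16 = 2608/9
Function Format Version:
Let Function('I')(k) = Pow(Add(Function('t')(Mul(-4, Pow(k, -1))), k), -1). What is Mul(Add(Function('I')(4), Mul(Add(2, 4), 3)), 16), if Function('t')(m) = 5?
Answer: Rational(2608, 9) ≈ 289.78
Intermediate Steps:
Function('I')(k) = Pow(Add(5, k), -1)
Mul(Add(Function('I')(4), Mul(Add(2, 4), 3)), 16) = Mul(Add(Pow(Add(5, 4), -1), Mul(Add(2, 4), 3)), 16) = Mul(Add(Pow(9, -1), Mul(6, 3)), 16) = Mul(Add(Rational(1, 9), 18), 16) = Mul(Rational(163, 9), 16) = Rational(2608, 9)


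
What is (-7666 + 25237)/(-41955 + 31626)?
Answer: -5857/3443 ≈ -1.7011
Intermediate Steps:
(-7666 + 25237)/(-41955 + 31626) = 17571/(-10329) = 17571*(-1/10329) = -5857/3443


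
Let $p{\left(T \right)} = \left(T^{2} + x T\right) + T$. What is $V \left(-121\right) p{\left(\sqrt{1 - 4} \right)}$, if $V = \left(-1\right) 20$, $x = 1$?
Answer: $-7260 + 4840 i \sqrt{3} \approx -7260.0 + 8383.1 i$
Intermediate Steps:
$V = -20$
$p{\left(T \right)} = T^{2} + 2 T$ ($p{\left(T \right)} = \left(T^{2} + 1 T\right) + T = \left(T^{2} + T\right) + T = \left(T + T^{2}\right) + T = T^{2} + 2 T$)
$V \left(-121\right) p{\left(\sqrt{1 - 4} \right)} = \left(-20\right) \left(-121\right) \sqrt{1 - 4} \left(2 + \sqrt{1 - 4}\right) = 2420 \sqrt{-3} \left(2 + \sqrt{-3}\right) = 2420 i \sqrt{3} \left(2 + i \sqrt{3}\right)$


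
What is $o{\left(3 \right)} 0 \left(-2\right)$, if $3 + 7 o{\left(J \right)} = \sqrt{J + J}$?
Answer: $0$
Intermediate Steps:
$o{\left(J \right)} = - \frac{3}{7} + \frac{\sqrt{2} \sqrt{J}}{7}$ ($o{\left(J \right)} = - \frac{3}{7} + \frac{\sqrt{J + J}}{7} = - \frac{3}{7} + \frac{\sqrt{2 J}}{7} = - \frac{3}{7} + \frac{\sqrt{2} \sqrt{J}}{7}$)
$o{\left(3 \right)} 0 \left(-2\right) = \left(- \frac{3}{7} + \frac{\sqrt{2} \sqrt{3}}{7}\right) 0 \left(-2\right) = \left(- \frac{3}{7} + \frac{\sqrt{6}}{7}\right) 0 \left(-2\right) = 0 \left(-2\right) = 0$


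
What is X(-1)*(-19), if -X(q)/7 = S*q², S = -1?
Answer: -133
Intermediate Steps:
X(q) = 7*q² (X(q) = -(-7)*q² = 7*q²)
X(-1)*(-19) = (7*(-1)²)*(-19) = (7*1)*(-19) = 7*(-19) = -133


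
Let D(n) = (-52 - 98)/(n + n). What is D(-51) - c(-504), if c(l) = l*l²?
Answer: 2176409113/17 ≈ 1.2802e+8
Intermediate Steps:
D(n) = -75/n (D(n) = -150*1/(2*n) = -75/n)
c(l) = l³
D(-51) - c(-504) = -75/(-51) - 1*(-504)³ = -75*(-1/51) - 1*(-128024064) = 25/17 + 128024064 = 2176409113/17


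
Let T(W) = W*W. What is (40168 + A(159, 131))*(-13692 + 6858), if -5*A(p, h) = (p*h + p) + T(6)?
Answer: -1228862544/5 ≈ -2.4577e+8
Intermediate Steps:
T(W) = W²
A(p, h) = -36/5 - p/5 - h*p/5 (A(p, h) = -((p*h + p) + 6²)/5 = -((h*p + p) + 36)/5 = -((p + h*p) + 36)/5 = -(36 + p + h*p)/5 = -36/5 - p/5 - h*p/5)
(40168 + A(159, 131))*(-13692 + 6858) = (40168 + (-36/5 - ⅕*159 - ⅕*131*159))*(-13692 + 6858) = (40168 + (-36/5 - 159/5 - 20829/5))*(-6834) = (40168 - 21024/5)*(-6834) = (179816/5)*(-6834) = -1228862544/5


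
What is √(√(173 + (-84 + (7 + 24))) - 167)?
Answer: √(-167 + 2*√30) ≈ 12.492*I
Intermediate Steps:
√(√(173 + (-84 + (7 + 24))) - 167) = √(√(173 + (-84 + 31)) - 167) = √(√(173 - 53) - 167) = √(√120 - 167) = √(2*√30 - 167) = √(-167 + 2*√30)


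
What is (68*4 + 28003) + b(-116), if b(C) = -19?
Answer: 28256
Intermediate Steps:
(68*4 + 28003) + b(-116) = (68*4 + 28003) - 19 = (272 + 28003) - 19 = 28275 - 19 = 28256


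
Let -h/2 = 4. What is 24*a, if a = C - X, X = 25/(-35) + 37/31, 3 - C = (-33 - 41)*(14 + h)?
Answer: 2325480/217 ≈ 10717.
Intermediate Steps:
h = -8 (h = -2*4 = -8)
C = 447 (C = 3 - (-33 - 41)*(14 - 8) = 3 - (-74)*6 = 3 - 1*(-444) = 3 + 444 = 447)
X = 104/217 (X = 25*(-1/35) + 37*(1/31) = -5/7 + 37/31 = 104/217 ≈ 0.47926)
a = 96895/217 (a = 447 - 1*104/217 = 447 - 104/217 = 96895/217 ≈ 446.52)
24*a = 24*(96895/217) = 2325480/217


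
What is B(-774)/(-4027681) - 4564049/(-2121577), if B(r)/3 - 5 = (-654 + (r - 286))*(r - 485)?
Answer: 108090304856/198721752859 ≈ 0.54393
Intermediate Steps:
B(r) = 15 + 3*(-940 + r)*(-485 + r) (B(r) = 15 + 3*((-654 + (r - 286))*(r - 485)) = 15 + 3*((-654 + (-286 + r))*(-485 + r)) = 15 + 3*((-940 + r)*(-485 + r)) = 15 + 3*(-940 + r)*(-485 + r))
B(-774)/(-4027681) - 4564049/(-2121577) = (1367715 - 4275*(-774) + 3*(-774)**2)/(-4027681) - 4564049/(-2121577) = (1367715 + 3308850 + 3*599076)*(-1/4027681) - 4564049*(-1/2121577) = (1367715 + 3308850 + 1797228)*(-1/4027681) + 4564049/2121577 = 6473793*(-1/4027681) + 4564049/2121577 = -6473793/4027681 + 4564049/2121577 = 108090304856/198721752859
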